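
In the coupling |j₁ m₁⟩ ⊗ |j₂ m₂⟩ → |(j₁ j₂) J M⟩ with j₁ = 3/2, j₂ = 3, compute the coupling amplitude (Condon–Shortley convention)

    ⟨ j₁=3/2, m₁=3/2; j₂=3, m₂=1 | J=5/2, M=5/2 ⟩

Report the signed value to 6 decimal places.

j₁+j₂−J=2  J+j₁−j₂=1  J−j₁+j₂=4  j₁+j₂+J+1=8
(j₁±m₁, j₂±m₂, J±M) = (3,0,4,2,5,0)
P² = 1728/7
sum k=0..0:
  [0] +1/48 = 1/48
S = 1/48
C² = P²·S² = 3/28 ; C = +0.327327

+0.327327  (= +√(3/28))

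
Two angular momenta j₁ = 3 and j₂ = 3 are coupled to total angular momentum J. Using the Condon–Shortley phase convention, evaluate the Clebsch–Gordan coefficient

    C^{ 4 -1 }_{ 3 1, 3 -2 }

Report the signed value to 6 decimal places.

+√(16/77) ≈ +0.455842

√[9·2!4!4!/11! · 4!2!1!5!3!5!] = √(82944/77)
  +(−1)^0/∏(0,2,2,1,2,3)! = 1/48  (running 1/48)
  +(−1)^1/∏(1,1,1,0,3,4)! = -1/144  (running 1/72)
⟨..|..⟩ = √(82944/77)·(1/72) = +0.455842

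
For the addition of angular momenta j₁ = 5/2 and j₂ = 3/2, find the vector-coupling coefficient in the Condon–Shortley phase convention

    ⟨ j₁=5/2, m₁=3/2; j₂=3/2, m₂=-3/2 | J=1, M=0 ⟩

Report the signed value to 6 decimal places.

+0.447214  (= +√(1/5))

j₁+j₂−J=3  J+j₁−j₂=2  J−j₁+j₂=0  j₁+j₂+J+1=6
(j₁±m₁, j₂±m₂, J±M) = (4,1,0,3,1,1)
P² = 36/5
sum k=0..0:
  [0] +1/6 = 1/6
S = 1/6
C² = P²·S² = 1/5 ; C = +0.447214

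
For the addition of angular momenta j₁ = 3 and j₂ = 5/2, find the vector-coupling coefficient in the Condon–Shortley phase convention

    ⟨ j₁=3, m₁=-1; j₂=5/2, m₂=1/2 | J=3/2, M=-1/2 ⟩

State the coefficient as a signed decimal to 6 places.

√[4·4!2!1!/8! · 2!4!3!2!1!2!] = √(192/35)
  +(−1)^2/∏(2,2,2,1,0,0)! = 1/8  (running 1/8)
  +(−1)^3/∏(3,1,1,0,1,1)! = -1/6  (running -1/24)
⟨..|..⟩ = √(192/35)·(-1/24) = -0.097590

-0.097590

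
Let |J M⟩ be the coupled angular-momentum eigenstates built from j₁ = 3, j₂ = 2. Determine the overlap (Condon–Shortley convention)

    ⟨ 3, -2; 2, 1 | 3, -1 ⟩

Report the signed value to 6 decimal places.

+0.500000

triangle: 2!×4!×2!/9! = 96/362880
(j±m)!: 1!×5!×3!×1!×2!×4! = 34560
prefactor² = (2J+1)×Δ×N² = 64
  k=1: −1/(1!×1!×4!×2!×0!×0!) = -1/48
  k=2: +1/(2!×0!×3!×1!×1!×1!) = 1/12
Σ = 1/16  ⇒  CG² = 64×1/16² = 1/4
CG = +√(1/4) = +0.500000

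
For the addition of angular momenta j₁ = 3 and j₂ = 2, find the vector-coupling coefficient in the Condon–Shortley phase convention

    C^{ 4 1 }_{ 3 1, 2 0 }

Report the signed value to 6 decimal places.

+0.327327  (= +√(3/28))

triangle: 1!×5!×3!/10! = 720/3628800
(j±m)!: 4!×2!×2!×2!×5!×3! = 138240
prefactor² = (2J+1)×Δ×N² = 1728/7
  k=0: +1/(0!×1!×2!×2!×3!×1!) = 1/24
  k=1: −1/(1!×0!×1!×1!×4!×2!) = -1/48
Σ = 1/48  ⇒  CG² = 1728/7×1/48² = 3/28
CG = +√(3/28) = +0.327327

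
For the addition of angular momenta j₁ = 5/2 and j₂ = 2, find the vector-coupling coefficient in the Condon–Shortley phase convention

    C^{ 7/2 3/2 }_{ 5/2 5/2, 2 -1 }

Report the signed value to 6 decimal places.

+√(5/21) ≈ +0.487950

√[8·1!4!3!/9! · 5!0!1!3!5!2!] = √(3840/7)
  +(−1)^0/∏(0,1,0,1,4,2)! = 1/48  (running 1/48)
⟨..|..⟩ = √(3840/7)·(1/48) = +0.487950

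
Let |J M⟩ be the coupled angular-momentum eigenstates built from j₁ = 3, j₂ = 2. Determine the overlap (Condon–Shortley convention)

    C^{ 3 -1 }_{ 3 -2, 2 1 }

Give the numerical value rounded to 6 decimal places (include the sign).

+√(1/4) = +0.500000

j₁+j₂−J=2  J+j₁−j₂=4  J−j₁+j₂=2  j₁+j₂+J+1=9
(j₁±m₁, j₂±m₂, J±M) = (1,5,3,1,2,4)
P² = 64
sum k=1..2:
  [1] −1/48 = -1/48
  [2] +1/12 = 1/12
S = 1/16
C² = P²·S² = 1/4 ; C = +0.500000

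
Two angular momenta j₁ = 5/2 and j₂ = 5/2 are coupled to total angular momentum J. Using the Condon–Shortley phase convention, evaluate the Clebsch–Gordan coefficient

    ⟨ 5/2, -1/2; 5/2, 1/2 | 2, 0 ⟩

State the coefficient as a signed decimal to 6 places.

triangle: 3!*2!*2!/8! = 24/40320
(j±m)!: 2!*3!*3!*2!*2!*2! = 576
prefactor² = (2J+1)*Δ*N² = 12/7
  k=1: −1/(1!*2!*2!*2!*0!*0!) = -1/8
  k=2: +1/(2!*1!*1!*1!*1!*1!) = 1/2
  k=3: −1/(3!*0!*0!*0!*2!*2!) = -1/24
Σ = 1/3  ⇒  CG² = 12/7*1/3² = 4/21
CG = +√(4/21) = +0.436436

+√(4/21) = +0.436436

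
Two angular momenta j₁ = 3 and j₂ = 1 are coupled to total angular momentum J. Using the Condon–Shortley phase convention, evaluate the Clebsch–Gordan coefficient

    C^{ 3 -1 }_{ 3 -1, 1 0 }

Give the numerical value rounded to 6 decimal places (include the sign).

j₁+j₂−J=1  J+j₁−j₂=5  J−j₁+j₂=1  j₁+j₂+J+1=8
(j₁±m₁, j₂±m₂, J±M) = (2,4,1,1,2,4)
P² = 48
sum k=0..1:
  [0] +1/24 = 1/24
  [1] −1/12 = -1/12
S = -1/24
C² = P²·S² = 1/12 ; C = -0.288675

−√(1/12) ≈ -0.288675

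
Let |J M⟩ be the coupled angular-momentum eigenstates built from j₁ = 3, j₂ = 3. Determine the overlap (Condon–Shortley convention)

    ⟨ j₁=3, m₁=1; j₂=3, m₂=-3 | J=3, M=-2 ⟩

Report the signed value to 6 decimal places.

triangle: 3!·3!·3!/10! = 216/3628800
(j±m)!: 4!·2!·0!·6!·1!·5! = 4147200
prefactor² = (2J+1)·Δ·N² = 1728
  k=0: +1/(0!·3!·2!·0!·1!·3!) = 1/72
Σ = 1/72  ⇒  CG² = 1728·1/72² = 1/3
CG = +√(1/3) = +0.577350

+0.577350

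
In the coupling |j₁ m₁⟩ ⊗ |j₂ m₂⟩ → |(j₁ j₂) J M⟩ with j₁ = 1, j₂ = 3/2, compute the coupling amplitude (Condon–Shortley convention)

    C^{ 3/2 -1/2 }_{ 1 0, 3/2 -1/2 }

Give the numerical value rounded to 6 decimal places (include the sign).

+√(1/15) ≈ +0.258199

√[4·1!1!2!/5! · 1!1!1!2!1!2!] = √(4/15)
  +(−1)^0/∏(0,1,1,1,0,1)! = 1  (running 1)
  +(−1)^1/∏(1,0,0,0,1,2)! = -1/2  (running 1/2)
⟨..|..⟩ = √(4/15)·(1/2) = +0.258199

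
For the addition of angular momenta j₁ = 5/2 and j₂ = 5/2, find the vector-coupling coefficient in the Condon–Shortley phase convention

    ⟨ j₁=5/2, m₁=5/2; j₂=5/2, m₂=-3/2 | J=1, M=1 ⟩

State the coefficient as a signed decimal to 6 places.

√[3·4!1!1!/7! · 5!0!1!4!2!0!] = √(576/7)
  +(−1)^0/∏(0,4,0,1,1,0)! = 1/24  (running 1/24)
⟨..|..⟩ = √(576/7)·(1/24) = +0.377964

+√(1/7) = +0.377964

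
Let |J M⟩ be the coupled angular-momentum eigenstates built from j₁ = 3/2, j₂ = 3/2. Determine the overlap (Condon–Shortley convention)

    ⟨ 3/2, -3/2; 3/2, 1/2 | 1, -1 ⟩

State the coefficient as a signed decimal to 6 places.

+√(3/10) = +0.547723

√[3·2!1!1!/5! · 0!3!2!1!0!2!] = √(6/5)
  +(−1)^2/∏(2,0,1,0,0,1)! = 1/2  (running 1/2)
⟨..|..⟩ = √(6/5)·(1/2) = +0.547723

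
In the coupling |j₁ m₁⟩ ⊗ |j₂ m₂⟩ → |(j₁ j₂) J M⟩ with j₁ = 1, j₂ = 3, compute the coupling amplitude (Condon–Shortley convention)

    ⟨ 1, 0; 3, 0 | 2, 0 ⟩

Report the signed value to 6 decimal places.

j₁+j₂−J=2  J+j₁−j₂=0  J−j₁+j₂=4  j₁+j₂+J+1=7
(j₁±m₁, j₂±m₂, J±M) = (1,1,3,3,2,2)
P² = 48/7
sum k=1..1:
  [1] −1/4 = -1/4
S = -1/4
C² = P²·S² = 3/7 ; C = -0.654654

−√(3/7) = -0.654654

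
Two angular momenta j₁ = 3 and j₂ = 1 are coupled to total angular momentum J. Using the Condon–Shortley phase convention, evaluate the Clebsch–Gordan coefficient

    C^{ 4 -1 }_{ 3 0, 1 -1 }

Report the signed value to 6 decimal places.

+√(5/14) = +0.597614

√[9·0!6!2!/9! · 3!3!0!2!3!5!] = √(12960/7)
  +(−1)^0/∏(0,0,3,0,3,2)! = 1/72  (running 1/72)
⟨..|..⟩ = √(12960/7)·(1/72) = +0.597614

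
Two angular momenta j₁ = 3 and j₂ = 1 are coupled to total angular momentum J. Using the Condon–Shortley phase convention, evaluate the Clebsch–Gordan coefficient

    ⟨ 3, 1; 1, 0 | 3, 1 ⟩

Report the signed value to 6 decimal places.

triangle: 1!·5!·1!/8! = 120/40320
(j±m)!: 4!·2!·1!·1!·4!·2! = 2304
prefactor² = (2J+1)·Δ·N² = 48
  k=0: +1/(0!·1!·2!·1!·3!·0!) = 1/12
  k=1: −1/(1!·0!·1!·0!·4!·1!) = -1/24
Σ = 1/24  ⇒  CG² = 48·1/24² = 1/12
CG = +√(1/12) = +0.288675

+√(1/12) = +0.288675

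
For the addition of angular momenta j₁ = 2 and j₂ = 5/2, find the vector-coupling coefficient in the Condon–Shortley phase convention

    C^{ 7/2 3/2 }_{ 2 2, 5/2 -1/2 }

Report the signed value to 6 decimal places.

+√(8/21) = +0.617213

√[8·1!3!4!/9! · 4!0!2!3!5!2!] = √(1536/7)
  +(−1)^0/∏(0,1,0,2,3,2)! = 1/24  (running 1/24)
⟨..|..⟩ = √(1536/7)·(1/24) = +0.617213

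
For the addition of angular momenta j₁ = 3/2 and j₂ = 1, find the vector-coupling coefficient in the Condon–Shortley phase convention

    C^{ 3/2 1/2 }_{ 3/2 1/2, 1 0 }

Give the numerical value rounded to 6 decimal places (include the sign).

√[4·1!2!1!/5! · 2!1!1!1!2!1!] = √(4/15)
  +(−1)^0/∏(0,1,1,1,1,0)! = 1  (running 1)
  +(−1)^1/∏(1,0,0,0,2,1)! = -1/2  (running 1/2)
⟨..|..⟩ = √(4/15)·(1/2) = +0.258199

+√(1/15) = +0.258199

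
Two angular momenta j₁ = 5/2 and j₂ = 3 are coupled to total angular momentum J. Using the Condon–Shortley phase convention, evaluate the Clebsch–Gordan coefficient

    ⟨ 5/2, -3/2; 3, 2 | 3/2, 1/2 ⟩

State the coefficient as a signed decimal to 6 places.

-0.218218

j₁+j₂−J=4  J+j₁−j₂=1  J−j₁+j₂=2  j₁+j₂+J+1=8
(j₁±m₁, j₂±m₂, J±M) = (1,4,5,1,2,1)
P² = 192/7
sum k=3..4:
  [3] −1/12 = -1/12
  [4] +1/24 = 1/24
S = -1/24
C² = P²·S² = 1/21 ; C = -0.218218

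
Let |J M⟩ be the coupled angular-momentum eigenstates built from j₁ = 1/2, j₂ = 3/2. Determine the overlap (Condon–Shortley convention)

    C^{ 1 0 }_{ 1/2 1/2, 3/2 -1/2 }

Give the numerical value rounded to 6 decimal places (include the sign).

+√(1/2) = +0.707107

j₁+j₂−J=1  J+j₁−j₂=0  J−j₁+j₂=2  j₁+j₂+J+1=4
(j₁±m₁, j₂±m₂, J±M) = (1,0,1,2,1,1)
P² = 1/2
sum k=0..0:
  [0] +1/1 = 1
S = 1
C² = P²·S² = 1/2 ; C = +0.707107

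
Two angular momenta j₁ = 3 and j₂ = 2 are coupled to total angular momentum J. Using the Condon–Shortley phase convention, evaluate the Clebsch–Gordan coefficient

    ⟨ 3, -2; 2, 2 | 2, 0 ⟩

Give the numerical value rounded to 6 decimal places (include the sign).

√[5·3!3!1!/8! · 1!5!4!0!2!2!] = √(360/7)
  +(−1)^3/∏(3,0,2,1,1,0)! = -1/12  (running -1/12)
⟨..|..⟩ = √(360/7)·(-1/12) = -0.597614

−√(5/14) = -0.597614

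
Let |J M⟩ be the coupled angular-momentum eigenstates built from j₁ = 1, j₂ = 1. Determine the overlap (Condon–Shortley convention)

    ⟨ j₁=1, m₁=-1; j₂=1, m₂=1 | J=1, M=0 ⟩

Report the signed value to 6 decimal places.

-0.707107

j₁+j₂−J=1  J+j₁−j₂=1  J−j₁+j₂=1  j₁+j₂+J+1=4
(j₁±m₁, j₂±m₂, J±M) = (0,2,2,0,1,1)
P² = 1/2
sum k=1..1:
  [1] −1/1 = -1
S = -1
C² = P²·S² = 1/2 ; C = -0.707107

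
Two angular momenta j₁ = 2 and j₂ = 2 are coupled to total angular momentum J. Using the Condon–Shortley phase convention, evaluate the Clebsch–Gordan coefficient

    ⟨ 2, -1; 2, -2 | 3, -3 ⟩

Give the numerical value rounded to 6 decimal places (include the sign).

j₁+j₂−J=1  J+j₁−j₂=3  J−j₁+j₂=3  j₁+j₂+J+1=8
(j₁±m₁, j₂±m₂, J±M) = (1,3,0,4,0,6)
P² = 648
sum k=0..0:
  [0] +1/36 = 1/36
S = 1/36
C² = P²·S² = 1/2 ; C = +0.707107

+0.707107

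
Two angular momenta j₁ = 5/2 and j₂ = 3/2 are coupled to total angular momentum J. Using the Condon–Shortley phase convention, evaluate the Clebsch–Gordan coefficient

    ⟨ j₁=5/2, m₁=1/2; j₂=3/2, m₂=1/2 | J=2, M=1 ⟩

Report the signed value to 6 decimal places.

-0.545545  (= −√(25/84))

√[5·2!3!1!/7! · 3!2!2!1!3!1!] = √(12/7)
  +(−1)^1/∏(1,1,1,1,2,0)! = -1/2  (running -1/2)
  +(−1)^2/∏(2,0,0,0,3,1)! = 1/12  (running -5/12)
⟨..|..⟩ = √(12/7)·(-5/12) = -0.545545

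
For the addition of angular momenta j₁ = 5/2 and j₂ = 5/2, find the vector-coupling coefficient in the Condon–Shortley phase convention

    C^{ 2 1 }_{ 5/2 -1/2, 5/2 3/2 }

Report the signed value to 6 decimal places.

+0.377964

√[5·3!2!2!/8! · 2!3!4!1!3!1!] = √(36/7)
  +(−1)^2/∏(2,1,1,2,1,0)! = 1/4  (running 1/4)
  +(−1)^3/∏(3,0,0,1,2,1)! = -1/12  (running 1/6)
⟨..|..⟩ = √(36/7)·(1/6) = +0.377964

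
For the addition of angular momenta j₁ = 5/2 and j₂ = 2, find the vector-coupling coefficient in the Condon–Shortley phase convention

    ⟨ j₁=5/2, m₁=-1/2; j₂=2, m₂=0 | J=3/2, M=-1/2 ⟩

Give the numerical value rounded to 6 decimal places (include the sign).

triangle: 3!·2!·1!/7! = 12/5040
(j±m)!: 2!·3!·2!·2!·1!·2! = 96
prefactor² = (2J+1)·Δ·N² = 32/35
  k=1: −1/(1!·2!·2!·1!·0!·0!) = -1/4
  k=2: +1/(2!·1!·1!·0!·1!·1!) = 1/2
Σ = 1/4  ⇒  CG² = 32/35·1/4² = 2/35
CG = +√(2/35) = +0.239046

+0.239046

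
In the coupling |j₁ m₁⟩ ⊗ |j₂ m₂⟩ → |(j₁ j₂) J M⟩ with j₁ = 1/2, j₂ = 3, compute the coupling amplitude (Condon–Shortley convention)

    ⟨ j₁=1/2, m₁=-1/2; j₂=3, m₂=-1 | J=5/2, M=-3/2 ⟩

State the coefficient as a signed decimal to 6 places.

triangle: 1!×0!×5!/7! = 120/5040
(j±m)!: 0!×1!×2!×4!×1!×4! = 1152
prefactor² = (2J+1)×Δ×N² = 1152/7
  k=1: −1/(1!×0!×0!×1!×0!×4!) = -1/24
Σ = -1/24  ⇒  CG² = 1152/7×(-1/24)² = 2/7
CG = −√(2/7) = -0.534522

-0.534522  (= −√(2/7))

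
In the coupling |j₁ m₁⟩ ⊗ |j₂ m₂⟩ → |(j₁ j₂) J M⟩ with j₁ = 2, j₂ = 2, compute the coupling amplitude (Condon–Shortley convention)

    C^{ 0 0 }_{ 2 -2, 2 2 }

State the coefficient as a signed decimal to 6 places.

triangle: 4!·0!·0!/5! = 24/120
(j±m)!: 0!·4!·4!·0!·0!·0! = 576
prefactor² = (2J+1)·Δ·N² = 576/5
  k=4: +1/(4!·0!·0!·0!·0!·0!) = 1/24
Σ = 1/24  ⇒  CG² = 576/5·1/24² = 1/5
CG = +√(1/5) = +0.447214

+√(1/5) ≈ +0.447214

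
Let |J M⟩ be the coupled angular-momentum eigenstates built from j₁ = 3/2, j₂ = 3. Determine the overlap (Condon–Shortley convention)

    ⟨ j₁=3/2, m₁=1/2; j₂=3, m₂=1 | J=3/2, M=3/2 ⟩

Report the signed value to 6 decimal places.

√[4·3!0!3!/7! · 2!1!4!2!3!0!] = √(576/35)
  +(−1)^1/∏(1,2,0,3,0,0)! = -1/12  (running -1/12)
⟨..|..⟩ = √(576/35)·(-1/12) = -0.338062

-0.338062  (= −√(4/35))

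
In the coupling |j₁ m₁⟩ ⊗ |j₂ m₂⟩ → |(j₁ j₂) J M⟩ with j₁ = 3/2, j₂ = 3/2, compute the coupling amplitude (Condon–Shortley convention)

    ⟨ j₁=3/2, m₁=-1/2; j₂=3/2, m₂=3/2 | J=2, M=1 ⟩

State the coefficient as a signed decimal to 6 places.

−√(1/2) = -0.707107

√[5·1!2!2!/6! · 1!2!3!0!3!1!] = √(2)
  +(−1)^1/∏(1,0,1,2,1,0)! = -1/2  (running -1/2)
⟨..|..⟩ = √(2)·(-1/2) = -0.707107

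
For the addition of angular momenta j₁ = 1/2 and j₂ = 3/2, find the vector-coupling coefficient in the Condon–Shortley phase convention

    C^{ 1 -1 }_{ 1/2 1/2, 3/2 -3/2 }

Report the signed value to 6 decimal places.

+0.866025

triangle: 1!×0!×2!/4! = 2/24
(j±m)!: 1!×0!×0!×3!×0!×2! = 12
prefactor² = (2J+1)×Δ×N² = 3
  k=0: +1/(0!×1!×0!×0!×0!×2!) = 1/2
Σ = 1/2  ⇒  CG² = 3×1/2² = 3/4
CG = +√(3/4) = +0.866025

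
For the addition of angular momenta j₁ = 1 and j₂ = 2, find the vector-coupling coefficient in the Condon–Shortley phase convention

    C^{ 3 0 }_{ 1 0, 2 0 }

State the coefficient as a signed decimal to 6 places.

j₁+j₂−J=0  J+j₁−j₂=2  J−j₁+j₂=4  j₁+j₂+J+1=7
(j₁±m₁, j₂±m₂, J±M) = (1,1,2,2,3,3)
P² = 48/5
sum k=0..0:
  [0] +1/4 = 1/4
S = 1/4
C² = P²·S² = 3/5 ; C = +0.774597

+0.774597  (= +√(3/5))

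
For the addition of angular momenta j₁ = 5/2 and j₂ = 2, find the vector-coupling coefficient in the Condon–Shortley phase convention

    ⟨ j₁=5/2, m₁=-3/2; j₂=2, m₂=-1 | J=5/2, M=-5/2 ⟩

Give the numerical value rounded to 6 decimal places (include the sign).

−√(3/7) ≈ -0.654654

j₁+j₂−J=2  J+j₁−j₂=3  J−j₁+j₂=2  j₁+j₂+J+1=8
(j₁±m₁, j₂±m₂, J±M) = (1,4,1,3,0,5)
P² = 432/7
sum k=1..1:
  [1] −1/12 = -1/12
S = -1/12
C² = P²·S² = 3/7 ; C = -0.654654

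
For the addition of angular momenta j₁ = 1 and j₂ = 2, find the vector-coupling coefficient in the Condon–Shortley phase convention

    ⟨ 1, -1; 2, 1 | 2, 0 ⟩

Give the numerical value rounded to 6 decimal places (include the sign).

-0.707107

triangle: 1!×1!×3!/6! = 6/720
(j±m)!: 0!×2!×3!×1!×2!×2! = 48
prefactor² = (2J+1)×Δ×N² = 2
  k=1: −1/(1!×0!×1!×2!×0!×1!) = -1/2
Σ = -1/2  ⇒  CG² = 2×(-1/2)² = 1/2
CG = −√(1/2) = -0.707107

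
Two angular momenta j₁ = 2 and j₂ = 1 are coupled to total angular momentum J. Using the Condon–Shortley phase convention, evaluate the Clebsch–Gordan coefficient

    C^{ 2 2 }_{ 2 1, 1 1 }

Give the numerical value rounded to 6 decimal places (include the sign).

−√(1/3) = -0.577350

√[5·1!3!1!/6! · 3!1!2!0!4!0!] = √(12)
  +(−1)^1/∏(1,0,0,1,3,0)! = -1/6  (running -1/6)
⟨..|..⟩ = √(12)·(-1/6) = -0.577350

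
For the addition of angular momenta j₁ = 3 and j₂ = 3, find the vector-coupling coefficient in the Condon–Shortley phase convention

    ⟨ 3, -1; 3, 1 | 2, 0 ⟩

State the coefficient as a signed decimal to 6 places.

-0.327327

√[5·4!2!2!/9! · 2!4!4!2!2!2!] = √(256/21)
  +(−1)^2/∏(2,2,2,2,0,0)! = 1/16  (running 1/16)
  +(−1)^3/∏(3,1,1,1,1,1)! = -1/6  (running -5/48)
  +(−1)^4/∏(4,0,0,0,2,2)! = 1/96  (running -3/32)
⟨..|..⟩ = √(256/21)·(-3/32) = -0.327327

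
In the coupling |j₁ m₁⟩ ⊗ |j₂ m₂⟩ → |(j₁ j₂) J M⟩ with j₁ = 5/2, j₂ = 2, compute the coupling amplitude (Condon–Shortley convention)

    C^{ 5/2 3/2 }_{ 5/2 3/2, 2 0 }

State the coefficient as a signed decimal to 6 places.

−√(1/70) ≈ -0.119523

√[6·2!3!2!/8! · 4!1!2!2!4!1!] = √(288/35)
  +(−1)^0/∏(0,2,1,2,2,0)! = 1/8  (running 1/8)
  +(−1)^1/∏(1,1,0,1,3,1)! = -1/6  (running -1/24)
⟨..|..⟩ = √(288/35)·(-1/24) = -0.119523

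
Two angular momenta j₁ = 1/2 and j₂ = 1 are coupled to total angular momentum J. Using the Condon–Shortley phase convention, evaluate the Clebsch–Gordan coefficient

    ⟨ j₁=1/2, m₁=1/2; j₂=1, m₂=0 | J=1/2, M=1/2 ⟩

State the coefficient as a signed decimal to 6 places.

+0.577350

√[2·1!0!1!/3! · 1!0!1!1!1!0!] = √(1/3)
  +(−1)^0/∏(0,1,0,1,0,0)! = 1  (running 1)
⟨..|..⟩ = √(1/3)·(1) = +0.577350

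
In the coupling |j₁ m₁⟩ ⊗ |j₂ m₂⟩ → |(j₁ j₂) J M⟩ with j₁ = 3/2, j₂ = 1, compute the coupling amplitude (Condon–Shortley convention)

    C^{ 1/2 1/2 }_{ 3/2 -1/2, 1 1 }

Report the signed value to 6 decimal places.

+√(1/6) = +0.408248

triangle: 2!·1!·0!/4! = 2/24
(j±m)!: 1!·2!·2!·0!·1!·0! = 4
prefactor² = (2J+1)·Δ·N² = 2/3
  k=2: +1/(2!·0!·0!·0!·1!·0!) = 1/2
Σ = 1/2  ⇒  CG² = 2/3·1/2² = 1/6
CG = +√(1/6) = +0.408248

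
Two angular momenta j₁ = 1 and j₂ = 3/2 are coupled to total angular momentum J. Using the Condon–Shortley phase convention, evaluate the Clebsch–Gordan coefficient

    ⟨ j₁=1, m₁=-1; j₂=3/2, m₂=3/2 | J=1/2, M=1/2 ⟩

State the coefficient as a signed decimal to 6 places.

triangle: 2!×0!×1!/4! = 2/24
(j±m)!: 0!×2!×3!×0!×1!×0! = 12
prefactor² = (2J+1)×Δ×N² = 2
  k=2: +1/(2!×0!×0!×1!×0!×0!) = 1/2
Σ = 1/2  ⇒  CG² = 2×1/2² = 1/2
CG = +√(1/2) = +0.707107

+√(1/2) ≈ +0.707107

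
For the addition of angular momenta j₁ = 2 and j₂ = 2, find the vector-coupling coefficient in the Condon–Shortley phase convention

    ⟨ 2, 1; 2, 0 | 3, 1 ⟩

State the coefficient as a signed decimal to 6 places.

j₁+j₂−J=1  J+j₁−j₂=3  J−j₁+j₂=3  j₁+j₂+J+1=8
(j₁±m₁, j₂±m₂, J±M) = (3,1,2,2,4,2)
P² = 36/5
sum k=0..1:
  [0] +1/4 = 1/4
  [1] −1/12 = -1/12
S = 1/6
C² = P²·S² = 1/5 ; C = +0.447214

+0.447214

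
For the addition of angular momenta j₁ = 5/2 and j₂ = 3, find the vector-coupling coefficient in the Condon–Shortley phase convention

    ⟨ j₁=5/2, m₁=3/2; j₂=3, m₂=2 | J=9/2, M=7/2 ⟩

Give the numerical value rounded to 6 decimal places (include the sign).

-0.100504

j₁+j₂−J=1  J+j₁−j₂=4  J−j₁+j₂=5  j₁+j₂+J+1=11
(j₁±m₁, j₂±m₂, J±M) = (4,1,5,1,8,1)
P² = 921600/11
sum k=0..1:
  [0] +1/720 = 1/720
  [1] −1/576 = -1/576
S = -1/2880
C² = P²·S² = 1/99 ; C = -0.100504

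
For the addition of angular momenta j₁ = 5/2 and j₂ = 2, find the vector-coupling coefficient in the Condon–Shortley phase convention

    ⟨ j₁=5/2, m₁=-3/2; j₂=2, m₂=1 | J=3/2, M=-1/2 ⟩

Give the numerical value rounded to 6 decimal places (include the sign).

+√(2/105) = +0.138013

triangle: 3!×2!×1!/7! = 12/5040
(j±m)!: 1!×4!×3!×1!×1!×2! = 288
prefactor² = (2J+1)×Δ×N² = 96/35
  k=2: +1/(2!×1!×2!×1!×0!×0!) = 1/4
  k=3: −1/(3!×0!×1!×0!×1!×1!) = -1/6
Σ = 1/12  ⇒  CG² = 96/35×1/12² = 2/105
CG = +√(2/105) = +0.138013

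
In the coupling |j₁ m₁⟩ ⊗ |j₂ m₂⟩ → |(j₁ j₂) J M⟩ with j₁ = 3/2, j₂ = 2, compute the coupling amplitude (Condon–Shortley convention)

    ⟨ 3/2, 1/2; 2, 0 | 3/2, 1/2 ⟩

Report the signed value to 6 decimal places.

-0.447214

j₁+j₂−J=2  J+j₁−j₂=1  J−j₁+j₂=2  j₁+j₂+J+1=6
(j₁±m₁, j₂±m₂, J±M) = (2,1,2,2,2,1)
P² = 16/45
sum k=0..1:
  [0] +1/4 = 1/4
  [1] −1/1 = -1
S = -3/4
C² = P²·S² = 1/5 ; C = -0.447214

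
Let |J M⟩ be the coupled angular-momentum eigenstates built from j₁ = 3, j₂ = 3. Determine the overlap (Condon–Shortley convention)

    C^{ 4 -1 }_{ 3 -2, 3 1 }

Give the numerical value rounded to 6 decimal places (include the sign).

+√(16/77) ≈ +0.455842

triangle: 2!×4!×4!/11! = 1152/39916800
(j±m)!: 1!×5!×4!×2!×3!×5! = 4147200
prefactor² = (2J+1)×Δ×N² = 82944/77
  k=1: −1/(1!×1!×4!×3!×0!×1!) = -1/144
  k=2: +1/(2!×0!×3!×2!×1!×2!) = 1/48
Σ = 1/72  ⇒  CG² = 82944/77×1/72² = 16/77
CG = +√(16/77) = +0.455842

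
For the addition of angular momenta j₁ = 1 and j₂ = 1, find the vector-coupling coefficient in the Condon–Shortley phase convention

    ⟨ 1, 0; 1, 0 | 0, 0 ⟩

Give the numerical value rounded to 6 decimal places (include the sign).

j₁+j₂−J=2  J+j₁−j₂=0  J−j₁+j₂=0  j₁+j₂+J+1=3
(j₁±m₁, j₂±m₂, J±M) = (1,1,1,1,0,0)
P² = 1/3
sum k=1..1:
  [1] −1/1 = -1
S = -1
C² = P²·S² = 1/3 ; C = -0.577350

−√(1/3) ≈ -0.577350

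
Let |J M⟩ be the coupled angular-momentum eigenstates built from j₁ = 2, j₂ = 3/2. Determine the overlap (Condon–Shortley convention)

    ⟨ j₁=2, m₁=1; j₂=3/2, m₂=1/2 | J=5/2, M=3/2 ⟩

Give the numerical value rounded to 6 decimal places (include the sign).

√[6·1!3!2!/7! · 3!1!2!1!4!1!] = √(144/35)
  +(−1)^0/∏(0,1,1,2,2,0)! = 1/4  (running 1/4)
  +(−1)^1/∏(1,0,0,1,3,1)! = -1/6  (running 1/12)
⟨..|..⟩ = √(144/35)·(1/12) = +0.169031

+√(1/35) = +0.169031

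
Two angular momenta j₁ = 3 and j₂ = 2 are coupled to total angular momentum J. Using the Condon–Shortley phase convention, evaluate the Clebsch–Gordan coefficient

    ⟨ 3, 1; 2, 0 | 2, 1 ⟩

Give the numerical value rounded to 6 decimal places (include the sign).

√[5·3!3!1!/8! · 4!2!2!2!3!1!] = √(36/7)
  +(−1)^1/∏(1,2,1,1,2,0)! = -1/4  (running -1/4)
  +(−1)^2/∏(2,1,0,0,3,1)! = 1/12  (running -1/6)
⟨..|..⟩ = √(36/7)·(-1/6) = -0.377964

-0.377964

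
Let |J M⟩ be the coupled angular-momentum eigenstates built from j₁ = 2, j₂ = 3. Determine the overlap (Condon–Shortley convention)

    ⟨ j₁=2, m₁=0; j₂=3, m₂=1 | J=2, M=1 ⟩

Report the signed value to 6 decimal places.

+0.377964

j₁+j₂−J=3  J+j₁−j₂=1  J−j₁+j₂=3  j₁+j₂+J+1=8
(j₁±m₁, j₂±m₂, J±M) = (2,2,4,2,3,1)
P² = 36/7
sum k=1..2:
  [1] −1/12 = -1/12
  [2] +1/4 = 1/4
S = 1/6
C² = P²·S² = 1/7 ; C = +0.377964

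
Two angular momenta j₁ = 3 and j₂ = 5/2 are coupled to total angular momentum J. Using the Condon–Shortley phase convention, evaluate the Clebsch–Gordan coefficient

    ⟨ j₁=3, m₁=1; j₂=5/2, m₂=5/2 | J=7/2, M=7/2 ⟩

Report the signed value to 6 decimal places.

j₁+j₂−J=2  J+j₁−j₂=4  J−j₁+j₂=3  j₁+j₂+J+1=10
(j₁±m₁, j₂±m₂, J±M) = (4,2,5,0,7,0)
P² = 18432
sum k=2..2:
  [2] +1/288 = 1/288
S = 1/288
C² = P²·S² = 2/9 ; C = +0.471405

+0.471405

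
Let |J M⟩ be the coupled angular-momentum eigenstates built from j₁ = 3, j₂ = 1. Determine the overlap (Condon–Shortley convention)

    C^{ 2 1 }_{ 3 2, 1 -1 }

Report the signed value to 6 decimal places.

+0.690066  (= +√(10/21))

j₁+j₂−J=2  J+j₁−j₂=4  J−j₁+j₂=0  j₁+j₂+J+1=7
(j₁±m₁, j₂±m₂, J±M) = (5,1,0,2,3,1)
P² = 480/7
sum k=0..0:
  [0] +1/12 = 1/12
S = 1/12
C² = P²·S² = 10/21 ; C = +0.690066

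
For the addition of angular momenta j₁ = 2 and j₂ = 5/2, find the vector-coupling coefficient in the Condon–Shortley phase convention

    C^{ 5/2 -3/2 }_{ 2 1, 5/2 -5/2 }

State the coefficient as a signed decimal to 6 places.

+√(3/7) ≈ +0.654654

√[6·2!2!3!/8! · 3!1!0!5!1!4!] = √(432/7)
  +(−1)^0/∏(0,2,1,0,1,3)! = 1/12  (running 1/12)
⟨..|..⟩ = √(432/7)·(1/12) = +0.654654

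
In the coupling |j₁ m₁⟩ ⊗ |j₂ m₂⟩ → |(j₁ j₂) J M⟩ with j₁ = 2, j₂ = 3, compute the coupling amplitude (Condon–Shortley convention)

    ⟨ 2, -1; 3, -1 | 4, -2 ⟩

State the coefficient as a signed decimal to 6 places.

−√(1/28) = -0.188982

triangle: 1!×3!×5!/10! = 720/3628800
(j±m)!: 1!×3!×2!×4!×2!×6! = 414720
prefactor² = (2J+1)×Δ×N² = 5184/7
  k=0: +1/(0!×1!×3!×2!×0!×3!) = 1/72
  k=1: −1/(1!×0!×2!×1!×1!×4!) = -1/48
Σ = -1/144  ⇒  CG² = 5184/7×(-1/144)² = 1/28
CG = −√(1/28) = -0.188982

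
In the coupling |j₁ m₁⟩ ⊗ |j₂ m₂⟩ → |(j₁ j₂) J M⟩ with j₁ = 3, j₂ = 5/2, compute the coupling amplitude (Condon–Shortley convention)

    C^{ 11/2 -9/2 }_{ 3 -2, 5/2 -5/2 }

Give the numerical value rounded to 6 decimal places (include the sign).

+√(6/11) = +0.738549

j₁+j₂−J=0  J+j₁−j₂=6  J−j₁+j₂=5  j₁+j₂+J+1=12
(j₁±m₁, j₂±m₂, J±M) = (1,5,0,5,1,10)
P² = 1244160000/11
sum k=0..0:
  [0] +1/14400 = 1/14400
S = 1/14400
C² = P²·S² = 6/11 ; C = +0.738549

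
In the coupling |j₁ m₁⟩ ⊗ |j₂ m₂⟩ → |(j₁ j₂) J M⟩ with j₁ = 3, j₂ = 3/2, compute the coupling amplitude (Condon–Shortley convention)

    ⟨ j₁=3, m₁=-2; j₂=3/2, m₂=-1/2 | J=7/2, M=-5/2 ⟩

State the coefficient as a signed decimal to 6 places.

j₁+j₂−J=1  J+j₁−j₂=5  J−j₁+j₂=2  j₁+j₂+J+1=9
(j₁±m₁, j₂±m₂, J±M) = (1,5,1,2,1,6)
P² = 6400/7
sum k=0..1:
  [0] +1/120 = 1/120
  [1] −1/48 = -1/48
S = -1/80
C² = P²·S² = 1/7 ; C = -0.377964

-0.377964  (= −√(1/7))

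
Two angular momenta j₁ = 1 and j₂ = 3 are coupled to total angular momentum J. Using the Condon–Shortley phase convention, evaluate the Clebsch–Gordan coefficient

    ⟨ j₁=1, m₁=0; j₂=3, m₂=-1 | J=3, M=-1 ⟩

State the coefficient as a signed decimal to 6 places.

triangle: 1!·1!·5!/8! = 120/40320
(j±m)!: 1!·1!·2!·4!·2!·4! = 2304
prefactor² = (2J+1)·Δ·N² = 48
  k=0: +1/(0!·1!·1!·2!·0!·3!) = 1/12
  k=1: −1/(1!·0!·0!·1!·1!·4!) = -1/24
Σ = 1/24  ⇒  CG² = 48·1/24² = 1/12
CG = +√(1/12) = +0.288675

+√(1/12) = +0.288675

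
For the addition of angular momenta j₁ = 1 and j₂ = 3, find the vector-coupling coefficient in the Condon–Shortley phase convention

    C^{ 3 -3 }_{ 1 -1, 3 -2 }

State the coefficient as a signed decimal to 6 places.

−√(1/4) ≈ -0.500000

j₁+j₂−J=1  J+j₁−j₂=1  J−j₁+j₂=5  j₁+j₂+J+1=8
(j₁±m₁, j₂±m₂, J±M) = (0,2,1,5,0,6)
P² = 3600
sum k=1..1:
  [1] −1/120 = -1/120
S = -1/120
C² = P²·S² = 1/4 ; C = -0.500000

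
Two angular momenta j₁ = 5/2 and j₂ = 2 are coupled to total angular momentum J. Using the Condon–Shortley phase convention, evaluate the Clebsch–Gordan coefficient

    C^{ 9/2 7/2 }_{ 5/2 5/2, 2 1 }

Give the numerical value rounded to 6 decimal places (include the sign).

+√(4/9) ≈ +0.666667

triangle: 0!·5!·4!/10! = 2880/3628800
(j±m)!: 5!·0!·3!·1!·8!·1! = 29030400
prefactor² = (2J+1)·Δ·N² = 230400
  k=0: +1/(0!·0!·0!·3!·5!·1!) = 1/720
Σ = 1/720  ⇒  CG² = 230400·1/720² = 4/9
CG = +√(4/9) = +0.666667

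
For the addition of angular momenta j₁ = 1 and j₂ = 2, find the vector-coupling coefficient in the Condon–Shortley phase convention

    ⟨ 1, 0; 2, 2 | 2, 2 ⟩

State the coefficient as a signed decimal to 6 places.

√[5·1!1!3!/6! · 1!1!4!0!4!0!] = √(24)
  +(−1)^1/∏(1,0,0,3,1,0)! = -1/6  (running -1/6)
⟨..|..⟩ = √(24)·(-1/6) = -0.816497

-0.816497  (= −√(2/3))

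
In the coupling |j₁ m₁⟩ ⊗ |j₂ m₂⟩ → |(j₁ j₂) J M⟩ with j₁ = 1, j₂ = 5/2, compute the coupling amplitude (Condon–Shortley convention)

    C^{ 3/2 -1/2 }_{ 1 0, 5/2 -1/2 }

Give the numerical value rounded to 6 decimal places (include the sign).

-0.632456

triangle: 2!×0!×3!/6! = 12/720
(j±m)!: 1!×1!×2!×3!×1!×2! = 24
prefactor² = (2J+1)×Δ×N² = 8/5
  k=1: −1/(1!×1!×0!×1!×0!×2!) = -1/2
Σ = -1/2  ⇒  CG² = 8/5×(-1/2)² = 2/5
CG = −√(2/5) = -0.632456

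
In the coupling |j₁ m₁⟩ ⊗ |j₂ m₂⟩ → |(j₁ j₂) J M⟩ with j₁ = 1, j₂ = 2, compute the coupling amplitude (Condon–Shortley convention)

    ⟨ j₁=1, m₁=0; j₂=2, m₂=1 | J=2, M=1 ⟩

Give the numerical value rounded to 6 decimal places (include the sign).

−√(1/6) ≈ -0.408248

triangle: 1!×1!×3!/6! = 6/720
(j±m)!: 1!×1!×3!×1!×3!×1! = 36
prefactor² = (2J+1)×Δ×N² = 3/2
  k=0: +1/(0!×1!×1!×3!×0!×0!) = 1/6
  k=1: −1/(1!×0!×0!×2!×1!×1!) = -1/2
Σ = -1/3  ⇒  CG² = 3/2×(-1/3)² = 1/6
CG = −√(1/6) = -0.408248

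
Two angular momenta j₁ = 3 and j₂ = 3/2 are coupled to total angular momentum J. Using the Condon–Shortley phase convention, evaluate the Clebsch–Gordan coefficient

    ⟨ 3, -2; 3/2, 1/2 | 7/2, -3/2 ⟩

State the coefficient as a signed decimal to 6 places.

-0.654654  (= −√(3/7))

√[8·1!5!2!/9! · 1!5!2!1!2!5!] = √(6400/21)
  +(−1)^0/∏(0,1,5,2,0,0)! = 1/240  (running 1/240)
  +(−1)^1/∏(1,0,4,1,1,1)! = -1/24  (running -3/80)
⟨..|..⟩ = √(6400/21)·(-3/80) = -0.654654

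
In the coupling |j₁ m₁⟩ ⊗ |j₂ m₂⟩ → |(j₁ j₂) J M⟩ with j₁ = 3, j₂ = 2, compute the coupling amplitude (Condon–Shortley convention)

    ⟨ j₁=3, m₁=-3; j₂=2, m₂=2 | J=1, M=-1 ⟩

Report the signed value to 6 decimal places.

j₁+j₂−J=4  J+j₁−j₂=2  J−j₁+j₂=0  j₁+j₂+J+1=7
(j₁±m₁, j₂±m₂, J±M) = (0,6,4,0,0,2)
P² = 6912/7
sum k=4..4:
  [4] +1/48 = 1/48
S = 1/48
C² = P²·S² = 3/7 ; C = +0.654654

+0.654654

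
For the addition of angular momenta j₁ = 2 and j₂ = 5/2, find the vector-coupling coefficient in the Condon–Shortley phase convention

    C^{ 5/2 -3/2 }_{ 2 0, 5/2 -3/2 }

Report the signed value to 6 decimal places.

triangle: 2!×2!×3!/8! = 24/40320
(j±m)!: 2!×2!×1!×4!×1!×4! = 2304
prefactor² = (2J+1)×Δ×N² = 288/35
  k=0: +1/(0!×2!×2!×1!×0!×2!) = 1/8
  k=1: −1/(1!×1!×1!×0!×1!×3!) = -1/6
Σ = -1/24  ⇒  CG² = 288/35×(-1/24)² = 1/70
CG = −√(1/70) = -0.119523

-0.119523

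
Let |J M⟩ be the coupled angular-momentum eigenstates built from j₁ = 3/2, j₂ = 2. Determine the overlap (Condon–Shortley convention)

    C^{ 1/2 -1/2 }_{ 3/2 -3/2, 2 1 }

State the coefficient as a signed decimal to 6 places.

−√(1/10) ≈ -0.316228

j₁+j₂−J=3  J+j₁−j₂=0  J−j₁+j₂=1  j₁+j₂+J+1=5
(j₁±m₁, j₂±m₂, J±M) = (0,3,3,1,0,1)
P² = 18/5
sum k=3..3:
  [3] −1/6 = -1/6
S = -1/6
C² = P²·S² = 1/10 ; C = -0.316228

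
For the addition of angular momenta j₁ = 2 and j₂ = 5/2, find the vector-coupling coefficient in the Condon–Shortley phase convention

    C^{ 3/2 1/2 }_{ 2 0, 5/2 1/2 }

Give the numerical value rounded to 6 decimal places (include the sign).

j₁+j₂−J=3  J+j₁−j₂=1  J−j₁+j₂=2  j₁+j₂+J+1=7
(j₁±m₁, j₂±m₂, J±M) = (2,2,3,2,2,1)
P² = 32/35
sum k=1..2:
  [1] −1/4 = -1/4
  [2] +1/2 = 1/2
S = 1/4
C² = P²·S² = 2/35 ; C = +0.239046

+0.239046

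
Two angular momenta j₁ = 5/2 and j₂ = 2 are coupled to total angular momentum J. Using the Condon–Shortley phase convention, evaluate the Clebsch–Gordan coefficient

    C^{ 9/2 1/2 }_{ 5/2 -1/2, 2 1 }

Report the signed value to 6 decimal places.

+0.563436  (= +√(20/63))

triangle: 0!·5!·4!/10! = 2880/3628800
(j±m)!: 2!·3!·3!·1!·5!·4! = 207360
prefactor² = (2J+1)·Δ·N² = 11520/7
  k=0: +1/(0!·0!·3!·3!·2!·1!) = 1/72
Σ = 1/72  ⇒  CG² = 11520/7·1/72² = 20/63
CG = +√(20/63) = +0.563436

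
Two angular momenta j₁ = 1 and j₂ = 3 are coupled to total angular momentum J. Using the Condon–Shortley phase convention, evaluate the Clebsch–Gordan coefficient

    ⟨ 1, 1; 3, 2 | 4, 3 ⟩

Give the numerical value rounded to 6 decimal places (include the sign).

j₁+j₂−J=0  J+j₁−j₂=2  J−j₁+j₂=6  j₁+j₂+J+1=9
(j₁±m₁, j₂±m₂, J±M) = (2,0,5,1,7,1)
P² = 43200
sum k=0..0:
  [0] +1/240 = 1/240
S = 1/240
C² = P²·S² = 3/4 ; C = +0.866025

+0.866025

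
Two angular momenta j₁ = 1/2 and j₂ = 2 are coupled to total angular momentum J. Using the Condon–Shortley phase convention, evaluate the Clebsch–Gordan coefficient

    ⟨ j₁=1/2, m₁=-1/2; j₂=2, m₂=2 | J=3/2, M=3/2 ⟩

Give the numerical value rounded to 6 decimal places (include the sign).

√[4·1!0!3!/5! · 0!1!4!0!3!0!] = √(144/5)
  +(−1)^1/∏(1,0,0,3,0,0)! = -1/6  (running -1/6)
⟨..|..⟩ = √(144/5)·(-1/6) = -0.894427

-0.894427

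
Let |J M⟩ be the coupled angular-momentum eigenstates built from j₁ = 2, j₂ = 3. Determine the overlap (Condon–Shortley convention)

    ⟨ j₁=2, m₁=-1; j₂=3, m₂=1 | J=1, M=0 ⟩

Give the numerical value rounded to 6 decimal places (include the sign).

j₁+j₂−J=4  J+j₁−j₂=0  J−j₁+j₂=2  j₁+j₂+J+1=7
(j₁±m₁, j₂±m₂, J±M) = (1,3,4,2,1,1)
P² = 288/35
sum k=3..3:
  [3] −1/6 = -1/6
S = -1/6
C² = P²·S² = 8/35 ; C = -0.478091

−√(8/35) = -0.478091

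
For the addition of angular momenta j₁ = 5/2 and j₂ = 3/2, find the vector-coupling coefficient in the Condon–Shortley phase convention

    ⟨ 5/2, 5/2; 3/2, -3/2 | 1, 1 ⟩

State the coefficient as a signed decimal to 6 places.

+0.707107

√[3·3!2!0!/6! · 5!0!0!3!2!0!] = √(72)
  +(−1)^0/∏(0,3,0,0,2,0)! = 1/12  (running 1/12)
⟨..|..⟩ = √(72)·(1/12) = +0.707107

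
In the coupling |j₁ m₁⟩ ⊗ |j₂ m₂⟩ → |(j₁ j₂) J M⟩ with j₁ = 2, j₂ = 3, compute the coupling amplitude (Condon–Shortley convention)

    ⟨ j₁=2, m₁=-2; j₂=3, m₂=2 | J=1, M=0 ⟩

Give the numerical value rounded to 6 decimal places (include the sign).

+0.377964  (= +√(1/7))

j₁+j₂−J=4  J+j₁−j₂=0  J−j₁+j₂=2  j₁+j₂+J+1=7
(j₁±m₁, j₂±m₂, J±M) = (0,4,5,1,1,1)
P² = 576/7
sum k=4..4:
  [4] +1/24 = 1/24
S = 1/24
C² = P²·S² = 1/7 ; C = +0.377964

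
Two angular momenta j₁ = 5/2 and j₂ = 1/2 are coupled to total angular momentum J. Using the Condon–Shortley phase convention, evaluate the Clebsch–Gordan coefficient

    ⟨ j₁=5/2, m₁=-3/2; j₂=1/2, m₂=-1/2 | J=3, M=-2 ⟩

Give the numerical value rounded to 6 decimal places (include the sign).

+√(5/6) = +0.912871

√[7·0!5!1!/7! · 1!4!0!1!1!5!] = √(480)
  +(−1)^0/∏(0,0,4,0,1,1)! = 1/24  (running 1/24)
⟨..|..⟩ = √(480)·(1/24) = +0.912871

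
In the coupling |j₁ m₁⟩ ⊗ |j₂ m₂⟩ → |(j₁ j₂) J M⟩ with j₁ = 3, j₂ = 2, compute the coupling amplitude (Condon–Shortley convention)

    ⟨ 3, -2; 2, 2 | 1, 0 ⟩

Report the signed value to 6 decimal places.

+0.377964

√[3·4!2!0!/7! · 1!5!4!0!1!1!] = √(576/7)
  +(−1)^4/∏(4,0,1,0,1,0)! = 1/24  (running 1/24)
⟨..|..⟩ = √(576/7)·(1/24) = +0.377964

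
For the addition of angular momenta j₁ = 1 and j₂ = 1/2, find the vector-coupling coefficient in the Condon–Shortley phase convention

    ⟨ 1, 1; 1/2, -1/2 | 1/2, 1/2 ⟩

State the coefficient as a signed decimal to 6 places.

√[2·1!1!0!/3! · 2!0!0!1!1!0!] = √(2/3)
  +(−1)^0/∏(0,1,0,0,1,0)! = 1  (running 1)
⟨..|..⟩ = √(2/3)·(1) = +0.816497

+√(2/3) = +0.816497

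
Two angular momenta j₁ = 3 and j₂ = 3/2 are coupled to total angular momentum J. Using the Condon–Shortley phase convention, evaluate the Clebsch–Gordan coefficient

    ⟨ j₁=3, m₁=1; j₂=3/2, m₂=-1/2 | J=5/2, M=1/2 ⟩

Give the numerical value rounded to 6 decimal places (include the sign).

j₁+j₂−J=2  J+j₁−j₂=4  J−j₁+j₂=1  j₁+j₂+J+1=8
(j₁±m₁, j₂±m₂, J±M) = (4,2,1,2,3,2)
P² = 288/35
sum k=0..1:
  [0] +1/8 = 1/8
  [1] −1/6 = -1/6
S = -1/24
C² = P²·S² = 1/70 ; C = -0.119523

-0.119523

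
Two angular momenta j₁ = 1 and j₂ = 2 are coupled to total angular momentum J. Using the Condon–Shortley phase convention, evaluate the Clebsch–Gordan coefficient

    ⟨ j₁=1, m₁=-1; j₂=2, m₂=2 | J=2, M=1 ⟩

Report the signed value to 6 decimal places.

-0.577350  (= −√(1/3))

j₁+j₂−J=1  J+j₁−j₂=1  J−j₁+j₂=3  j₁+j₂+J+1=6
(j₁±m₁, j₂±m₂, J±M) = (0,2,4,0,3,1)
P² = 12
sum k=1..1:
  [1] −1/6 = -1/6
S = -1/6
C² = P²·S² = 1/3 ; C = -0.577350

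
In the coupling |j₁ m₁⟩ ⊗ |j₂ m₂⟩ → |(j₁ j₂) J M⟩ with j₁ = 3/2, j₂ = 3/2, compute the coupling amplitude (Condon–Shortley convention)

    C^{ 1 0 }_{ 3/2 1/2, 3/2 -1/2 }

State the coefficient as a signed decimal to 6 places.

-0.223607  (= −√(1/20))

√[3·2!1!1!/5! · 2!1!1!2!1!1!] = √(1/5)
  +(−1)^0/∏(0,2,1,1,0,0)! = 1/2  (running 1/2)
  +(−1)^1/∏(1,1,0,0,1,1)! = -1  (running -1/2)
⟨..|..⟩ = √(1/5)·(-1/2) = -0.223607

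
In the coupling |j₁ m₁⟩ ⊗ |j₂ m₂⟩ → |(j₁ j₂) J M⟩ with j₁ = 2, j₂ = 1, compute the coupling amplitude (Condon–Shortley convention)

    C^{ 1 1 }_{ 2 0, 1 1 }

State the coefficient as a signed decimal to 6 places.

+√(1/10) = +0.316228

j₁+j₂−J=2  J+j₁−j₂=2  J−j₁+j₂=0  j₁+j₂+J+1=5
(j₁±m₁, j₂±m₂, J±M) = (2,2,2,0,2,0)
P² = 8/5
sum k=2..2:
  [2] +1/4 = 1/4
S = 1/4
C² = P²·S² = 1/10 ; C = +0.316228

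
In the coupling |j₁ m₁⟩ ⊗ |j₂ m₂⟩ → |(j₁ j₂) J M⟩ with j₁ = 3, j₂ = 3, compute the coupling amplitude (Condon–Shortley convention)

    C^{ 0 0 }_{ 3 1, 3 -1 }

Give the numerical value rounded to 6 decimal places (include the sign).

√[1·6!0!0!/7! · 4!2!2!4!0!0!] = √(2304/7)
  +(−1)^2/∏(2,4,0,0,0,0)! = 1/48  (running 1/48)
⟨..|..⟩ = √(2304/7)·(1/48) = +0.377964

+0.377964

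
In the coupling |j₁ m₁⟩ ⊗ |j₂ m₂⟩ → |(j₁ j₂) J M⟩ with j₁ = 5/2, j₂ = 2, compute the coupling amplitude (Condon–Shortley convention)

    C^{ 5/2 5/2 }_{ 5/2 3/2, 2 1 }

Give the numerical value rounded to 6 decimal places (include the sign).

triangle: 2!·3!·2!/8! = 24/40320
(j±m)!: 4!·1!·3!·1!·5!·0! = 17280
prefactor² = (2J+1)·Δ·N² = 432/7
  k=1: −1/(1!·1!·0!·2!·3!·0!) = -1/12
Σ = -1/12  ⇒  CG² = 432/7·(-1/12)² = 3/7
CG = −√(3/7) = -0.654654

-0.654654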